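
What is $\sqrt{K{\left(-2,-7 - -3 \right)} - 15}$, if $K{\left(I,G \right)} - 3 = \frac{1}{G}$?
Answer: $\frac{7 i}{2} \approx 3.5 i$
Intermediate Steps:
$K{\left(I,G \right)} = 3 + \frac{1}{G}$
$\sqrt{K{\left(-2,-7 - -3 \right)} - 15} = \sqrt{\left(3 + \frac{1}{-7 - -3}\right) - 15} = \sqrt{\left(3 + \frac{1}{-7 + 3}\right) - 15} = \sqrt{\left(3 + \frac{1}{-4}\right) - 15} = \sqrt{\left(3 - \frac{1}{4}\right) - 15} = \sqrt{\frac{11}{4} - 15} = \sqrt{- \frac{49}{4}} = \frac{7 i}{2}$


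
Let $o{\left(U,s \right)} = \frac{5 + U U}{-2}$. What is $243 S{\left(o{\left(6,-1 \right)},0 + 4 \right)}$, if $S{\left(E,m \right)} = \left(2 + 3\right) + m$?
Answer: $2187$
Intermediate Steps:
$o{\left(U,s \right)} = - \frac{5}{2} - \frac{U^{2}}{2}$ ($o{\left(U,s \right)} = \left(5 + U^{2}\right) \left(- \frac{1}{2}\right) = - \frac{5}{2} - \frac{U^{2}}{2}$)
$S{\left(E,m \right)} = 5 + m$
$243 S{\left(o{\left(6,-1 \right)},0 + 4 \right)} = 243 \left(5 + \left(0 + 4\right)\right) = 243 \left(5 + 4\right) = 243 \cdot 9 = 2187$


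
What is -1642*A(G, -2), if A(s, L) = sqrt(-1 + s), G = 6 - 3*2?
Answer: -1642*I ≈ -1642.0*I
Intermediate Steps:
G = 0 (G = 6 - 6 = 0)
-1642*A(G, -2) = -1642*sqrt(-1 + 0) = -1642*I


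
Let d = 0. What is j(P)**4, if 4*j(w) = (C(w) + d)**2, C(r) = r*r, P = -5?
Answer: 152587890625/256 ≈ 5.9605e+8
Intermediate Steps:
C(r) = r**2
j(w) = w**4/4 (j(w) = (w**2 + 0)**2/4 = (w**2)**2/4 = w**4/4)
j(P)**4 = ((1/4)*(-5)**4)**4 = ((1/4)*625)**4 = (625/4)**4 = 152587890625/256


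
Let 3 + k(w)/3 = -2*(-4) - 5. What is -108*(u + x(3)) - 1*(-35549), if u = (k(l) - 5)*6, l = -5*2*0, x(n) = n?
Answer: 38465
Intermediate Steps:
l = 0 (l = -10*0 = 0)
k(w) = 0 (k(w) = -9 + 3*(-2*(-4) - 5) = -9 + 3*(8 - 5) = -9 + 3*3 = -9 + 9 = 0)
u = -30 (u = (0 - 5)*6 = -5*6 = -30)
-108*(u + x(3)) - 1*(-35549) = -108*(-30 + 3) - 1*(-35549) = -108*(-27) + 35549 = 2916 + 35549 = 38465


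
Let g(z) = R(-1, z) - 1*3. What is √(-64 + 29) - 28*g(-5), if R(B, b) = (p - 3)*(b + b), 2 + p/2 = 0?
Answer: -1876 + I*√35 ≈ -1876.0 + 5.9161*I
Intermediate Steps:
p = -4 (p = -4 + 2*0 = -4 + 0 = -4)
R(B, b) = -14*b (R(B, b) = (-4 - 3)*(b + b) = -14*b)
g(z) = -3 - 14*z (g(z) = -14*z - 1*3 = -14*z - 3 = -3 - 14*z)
√(-64 + 29) - 28*g(-5) = √(-64 + 29) - 28*(-3 - 14*(-5)) = √(-35) - 28*(-3 + 70) = I*√35 - 28*67 = I*√35 - 1876 = -1876 + I*√35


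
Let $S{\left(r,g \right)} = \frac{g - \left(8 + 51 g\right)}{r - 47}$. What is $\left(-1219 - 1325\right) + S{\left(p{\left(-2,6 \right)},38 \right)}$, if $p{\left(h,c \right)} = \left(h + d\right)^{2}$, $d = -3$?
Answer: $- \frac{27030}{11} \approx -2457.3$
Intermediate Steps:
$p{\left(h,c \right)} = \left(-3 + h\right)^{2}$ ($p{\left(h,c \right)} = \left(h - 3\right)^{2} = \left(-3 + h\right)^{2}$)
$S{\left(r,g \right)} = \frac{-8 - 50 g}{-47 + r}$ ($S{\left(r,g \right)} = \frac{g - \left(8 + 51 g\right)}{-47 + r} = \frac{-8 - 50 g}{-47 + r}$)
$\left(-1219 - 1325\right) + S{\left(p{\left(-2,6 \right)},38 \right)} = \left(-1219 - 1325\right) + \frac{2 \left(-4 - 950\right)}{-47 + \left(-3 - 2\right)^{2}} = -2544 + \frac{2 \left(-4 - 950\right)}{-47 + \left(-5\right)^{2}} = -2544 + 2 \frac{1}{-47 + 25} \left(-954\right) = -2544 + 2 \frac{1}{-22} \left(-954\right) = -2544 + 2 \left(- \frac{1}{22}\right) \left(-954\right) = -2544 + \frac{954}{11} = - \frac{27030}{11}$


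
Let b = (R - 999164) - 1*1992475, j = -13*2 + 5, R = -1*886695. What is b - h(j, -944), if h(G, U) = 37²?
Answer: -3879703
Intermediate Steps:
R = -886695
j = -21 (j = -26 + 5 = -21)
b = -3878334 (b = (-886695 - 999164) - 1*1992475 = -1885859 - 1992475 = -3878334)
h(G, U) = 1369
b - h(j, -944) = -3878334 - 1*1369 = -3878334 - 1369 = -3879703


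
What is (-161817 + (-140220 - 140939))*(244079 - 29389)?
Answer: -95102517440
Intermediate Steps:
(-161817 + (-140220 - 140939))*(244079 - 29389) = (-161817 - 281159)*214690 = -442976*214690 = -95102517440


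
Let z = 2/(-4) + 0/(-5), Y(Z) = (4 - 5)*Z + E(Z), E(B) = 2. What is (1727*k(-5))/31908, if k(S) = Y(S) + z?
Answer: 22451/63816 ≈ 0.35181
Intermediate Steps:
Y(Z) = 2 - Z (Y(Z) = (4 - 5)*Z + 2 = -Z + 2 = 2 - Z)
z = -½ (z = 2*(-¼) + 0*(-⅕) = -½ + 0 = -½ ≈ -0.50000)
k(S) = 3/2 - S (k(S) = (2 - S) - ½ = 3/2 - S)
(1727*k(-5))/31908 = (1727*(3/2 - 1*(-5)))/31908 = (1727*(3/2 + 5))*(1/31908) = (1727*(13/2))*(1/31908) = (22451/2)*(1/31908) = 22451/63816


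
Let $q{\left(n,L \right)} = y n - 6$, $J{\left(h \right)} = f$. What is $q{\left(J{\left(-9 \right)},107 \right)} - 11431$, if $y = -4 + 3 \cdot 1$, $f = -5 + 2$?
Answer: $-11434$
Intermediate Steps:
$f = -3$
$J{\left(h \right)} = -3$
$y = -1$ ($y = -4 + 3 = -1$)
$q{\left(n,L \right)} = -6 - n$ ($q{\left(n,L \right)} = - n - 6 = -6 - n$)
$q{\left(J{\left(-9 \right)},107 \right)} - 11431 = \left(-6 - -3\right) - 11431 = \left(-6 + 3\right) - 11431 = -3 - 11431 = -11434$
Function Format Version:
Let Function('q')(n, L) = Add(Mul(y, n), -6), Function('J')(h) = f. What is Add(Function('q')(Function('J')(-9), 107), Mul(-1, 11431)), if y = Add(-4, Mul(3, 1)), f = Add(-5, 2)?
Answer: -11434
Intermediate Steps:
f = -3
Function('J')(h) = -3
y = -1 (y = Add(-4, 3) = -1)
Function('q')(n, L) = Add(-6, Mul(-1, n)) (Function('q')(n, L) = Add(Mul(-1, n), -6) = Add(-6, Mul(-1, n)))
Add(Function('q')(Function('J')(-9), 107), Mul(-1, 11431)) = Add(Add(-6, Mul(-1, -3)), Mul(-1, 11431)) = Add(Add(-6, 3), -11431) = Add(-3, -11431) = -11434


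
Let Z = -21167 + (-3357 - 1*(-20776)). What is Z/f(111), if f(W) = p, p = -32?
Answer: 937/8 ≈ 117.13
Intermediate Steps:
f(W) = -32
Z = -3748 (Z = -21167 + (-3357 + 20776) = -21167 + 17419 = -3748)
Z/f(111) = -3748/(-32) = -3748*(-1/32) = 937/8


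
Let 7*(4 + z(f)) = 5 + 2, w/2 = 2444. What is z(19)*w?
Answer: -14664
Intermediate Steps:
w = 4888 (w = 2*2444 = 4888)
z(f) = -3 (z(f) = -4 + (5 + 2)/7 = -4 + (1/7)*7 = -4 + 1 = -3)
z(19)*w = -3*4888 = -14664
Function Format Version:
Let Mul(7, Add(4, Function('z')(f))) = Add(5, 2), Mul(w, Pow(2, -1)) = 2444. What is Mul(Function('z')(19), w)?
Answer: -14664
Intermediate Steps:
w = 4888 (w = Mul(2, 2444) = 4888)
Function('z')(f) = -3 (Function('z')(f) = Add(-4, Mul(Rational(1, 7), Add(5, 2))) = Add(-4, Mul(Rational(1, 7), 7)) = Add(-4, 1) = -3)
Mul(Function('z')(19), w) = Mul(-3, 4888) = -14664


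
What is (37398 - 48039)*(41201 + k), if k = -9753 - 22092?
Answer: -99557196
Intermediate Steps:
k = -31845
(37398 - 48039)*(41201 + k) = (37398 - 48039)*(41201 - 31845) = -10641*9356 = -99557196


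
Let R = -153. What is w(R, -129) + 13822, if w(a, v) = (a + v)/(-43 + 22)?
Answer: 96848/7 ≈ 13835.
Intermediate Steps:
w(a, v) = -a/21 - v/21 (w(a, v) = (a + v)/(-21) = (a + v)*(-1/21) = -a/21 - v/21)
w(R, -129) + 13822 = (-1/21*(-153) - 1/21*(-129)) + 13822 = (51/7 + 43/7) + 13822 = 94/7 + 13822 = 96848/7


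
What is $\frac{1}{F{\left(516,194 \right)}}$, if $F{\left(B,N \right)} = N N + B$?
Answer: $\frac{1}{38152} \approx 2.6211 \cdot 10^{-5}$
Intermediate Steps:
$F{\left(B,N \right)} = B + N^{2}$ ($F{\left(B,N \right)} = N^{2} + B = B + N^{2}$)
$\frac{1}{F{\left(516,194 \right)}} = \frac{1}{516 + 194^{2}} = \frac{1}{516 + 37636} = \frac{1}{38152}$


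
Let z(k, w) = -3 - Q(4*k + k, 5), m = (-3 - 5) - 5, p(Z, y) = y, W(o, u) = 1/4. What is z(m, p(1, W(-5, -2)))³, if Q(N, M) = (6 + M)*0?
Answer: -27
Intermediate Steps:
W(o, u) = ¼
Q(N, M) = 0
m = -13 (m = -8 - 5 = -13)
z(k, w) = -3 (z(k, w) = -3 - 1*0 = -3 + 0 = -3)
z(m, p(1, W(-5, -2)))³ = (-3)³ = -27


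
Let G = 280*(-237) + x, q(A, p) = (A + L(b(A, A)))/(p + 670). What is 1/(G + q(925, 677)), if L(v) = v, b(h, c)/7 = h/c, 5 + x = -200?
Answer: -1347/89662123 ≈ -1.5023e-5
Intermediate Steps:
x = -205 (x = -5 - 200 = -205)
b(h, c) = 7*h/c (b(h, c) = 7*(h/c) = 7*h/c)
q(A, p) = (7 + A)/(670 + p) (q(A, p) = (A + 7*A/A)/(p + 670) = (A + 7)/(670 + p) = (7 + A)/(670 + p))
G = -66565 (G = 280*(-237) - 205 = -66360 - 205 = -66565)
1/(G + q(925, 677)) = 1/(-66565 + (7 + 925)/(670 + 677)) = 1/(-66565 + 932/1347) = 1/(-89662123/1347) = -1347/89662123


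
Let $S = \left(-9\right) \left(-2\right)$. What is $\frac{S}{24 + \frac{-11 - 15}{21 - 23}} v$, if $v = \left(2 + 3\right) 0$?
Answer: $0$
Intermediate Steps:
$v = 0$ ($v = 5 \cdot 0 = 0$)
$S = 18$
$\frac{S}{24 + \frac{-11 - 15}{21 - 23}} v = \frac{18}{24 + \frac{-11 - 15}{21 - 23}} \cdot 0 = \frac{18}{24 - \frac{26}{-2}} \cdot 0 = \frac{18}{24 - -13} \cdot 0 = \frac{18}{24 + 13} \cdot 0 = \frac{18}{37} \cdot 0 = 0$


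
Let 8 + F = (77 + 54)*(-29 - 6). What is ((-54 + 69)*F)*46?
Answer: -3169170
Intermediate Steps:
F = -4593 (F = -8 + (77 + 54)*(-29 - 6) = -8 + 131*(-35) = -8 - 4585 = -4593)
((-54 + 69)*F)*46 = ((-54 + 69)*(-4593))*46 = (15*(-4593))*46 = -68895*46 = -3169170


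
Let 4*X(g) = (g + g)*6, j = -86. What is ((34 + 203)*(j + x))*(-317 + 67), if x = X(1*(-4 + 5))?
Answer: 4917750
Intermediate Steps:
X(g) = 3*g (X(g) = ((g + g)*6)/4 = ((2*g)*6)/4 = (12*g)/4 = 3*g)
x = 3 (x = 3*(1*(-4 + 5)) = 3*(1*1) = 3*1 = 3)
((34 + 203)*(j + x))*(-317 + 67) = ((34 + 203)*(-86 + 3))*(-317 + 67) = (237*(-83))*(-250) = -19671*(-250) = 4917750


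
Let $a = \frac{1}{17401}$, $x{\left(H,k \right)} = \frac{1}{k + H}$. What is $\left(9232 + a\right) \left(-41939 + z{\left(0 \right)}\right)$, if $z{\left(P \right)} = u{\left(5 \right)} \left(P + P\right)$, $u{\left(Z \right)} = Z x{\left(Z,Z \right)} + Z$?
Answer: $- \frac{6737333977987}{17401} \approx -3.8718 \cdot 10^{8}$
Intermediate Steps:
$x{\left(H,k \right)} = \frac{1}{H + k}$
$u{\left(Z \right)} = \frac{1}{2} + Z$ ($u{\left(Z \right)} = \frac{Z}{Z + Z} + Z = \frac{Z}{2 Z} + Z = Z \frac{1}{2 Z} + Z = \frac{1}{2} + Z$)
$z{\left(P \right)} = 11 P$ ($z{\left(P \right)} = \left(\frac{1}{2} + 5\right) \left(P + P\right) = \frac{11 \cdot 2 P}{2} = 11 P$)
$a = \frac{1}{17401} \approx 5.7468 \cdot 10^{-5}$
$\left(9232 + a\right) \left(-41939 + z{\left(0 \right)}\right) = \left(9232 + \frac{1}{17401}\right) \left(-41939 + 11 \cdot 0\right) = \frac{160646033 \left(-41939 + 0\right)}{17401} = \frac{160646033}{17401} \left(-41939\right) = - \frac{6737333977987}{17401}$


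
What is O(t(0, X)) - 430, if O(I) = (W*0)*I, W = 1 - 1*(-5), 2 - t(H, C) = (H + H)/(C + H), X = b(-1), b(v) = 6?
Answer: -430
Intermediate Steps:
X = 6
t(H, C) = 2 - 2*H/(C + H) (t(H, C) = 2 - (H + H)/(C + H) = 2 - 2*H/(C + H))
W = 6 (W = 1 + 5 = 6)
O(I) = 0 (O(I) = (6*0)*I = 0*I = 0)
O(t(0, X)) - 430 = 0 - 430 = -430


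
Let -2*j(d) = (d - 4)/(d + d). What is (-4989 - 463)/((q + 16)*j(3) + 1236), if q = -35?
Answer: -65424/14813 ≈ -4.4167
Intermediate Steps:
j(d) = -(-4 + d)/(4*d) (j(d) = -(d - 4)/(2*(d + d)) = -(-4 + d)/(2*(2*d)) = -(-4 + d)*1/(2*d)/2 = -(-4 + d)/(4*d))
(-4989 - 463)/((q + 16)*j(3) + 1236) = (-4989 - 463)/((-35 + 16)*((¼)*(4 - 1*3)/3) + 1236) = -5452/(-19*(4 - 3)/(4*3) + 1236) = -5452/(-19/(4*3) + 1236) = -5452/(-19*1/12 + 1236) = -5452/(-19/12 + 1236) = -5452/14813/12 = -5452*12/14813 = -65424/14813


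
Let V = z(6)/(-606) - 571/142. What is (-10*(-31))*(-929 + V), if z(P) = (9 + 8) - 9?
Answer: -6222433925/21513 ≈ -2.8924e+5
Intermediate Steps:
z(P) = 8 (z(P) = 17 - 9 = 8)
V = -173581/43026 (V = 8/(-606) - 571/142 = 8*(-1/606) - 571*1/142 = -4/303 - 571/142 = -173581/43026 ≈ -4.0343)
(-10*(-31))*(-929 + V) = (-10*(-31))*(-929 - 173581/43026) = 310*(-40144735/43026) = -6222433925/21513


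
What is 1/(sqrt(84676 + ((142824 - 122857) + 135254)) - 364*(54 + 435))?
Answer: -25428/4526048017 - sqrt(239897)/31682336119 ≈ -5.6336e-6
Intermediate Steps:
1/(sqrt(84676 + ((142824 - 122857) + 135254)) - 364*(54 + 435)) = 1/(sqrt(84676 + (19967 + 135254)) - 364*489) = 1/(sqrt(84676 + 155221) - 177996) = 1/(sqrt(239897) - 177996) = 1/(-177996 + sqrt(239897))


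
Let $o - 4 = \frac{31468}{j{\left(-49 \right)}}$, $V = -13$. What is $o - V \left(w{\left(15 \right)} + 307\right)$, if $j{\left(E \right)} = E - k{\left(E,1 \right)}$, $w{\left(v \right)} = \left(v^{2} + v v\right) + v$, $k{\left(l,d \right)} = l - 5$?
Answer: $\frac{81668}{5} \approx 16334.0$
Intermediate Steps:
$k{\left(l,d \right)} = -5 + l$
$w{\left(v \right)} = v + 2 v^{2}$ ($w{\left(v \right)} = \left(v^{2} + v^{2}\right) + v = 2 v^{2} + v = v + 2 v^{2}$)
$j{\left(E \right)} = 5$ ($j{\left(E \right)} = E - \left(-5 + E\right) = 5$)
$o = \frac{31488}{5}$ ($o = 4 + \frac{31468}{5} = \frac{31488}{5} \approx 6297.6$)
$o - V \left(w{\left(15 \right)} + 307\right) = \frac{31488}{5} - - 13 \left(15 \left(1 + 2 \cdot 15\right) + 307\right) = \frac{31488}{5} - - 13 \left(15 \left(1 + 30\right) + 307\right) = \frac{31488}{5} - - 13 \left(15 \cdot 31 + 307\right) = \frac{31488}{5} - - 13 \left(465 + 307\right) = \frac{31488}{5} - \left(-13\right) 772 = \frac{31488}{5} - -10036 = \frac{31488}{5} + 10036 = \frac{81668}{5}$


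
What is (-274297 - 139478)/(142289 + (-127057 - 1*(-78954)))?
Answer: -413775/94186 ≈ -4.3932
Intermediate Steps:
(-274297 - 139478)/(142289 + (-127057 - 1*(-78954))) = -413775/(142289 + (-127057 + 78954)) = -413775/(142289 - 48103) = -413775/94186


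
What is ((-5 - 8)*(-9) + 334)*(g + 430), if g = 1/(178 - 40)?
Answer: 26762791/138 ≈ 1.9393e+5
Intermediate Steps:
g = 1/138 ≈ 0.0072464
((-5 - 8)*(-9) + 334)*(g + 430) = ((-5 - 8)*(-9) + 334)*(1/138 + 430) = (-13*(-9) + 334)*(59341/138) = (117 + 334)*(59341/138) = 451*(59341/138) = 26762791/138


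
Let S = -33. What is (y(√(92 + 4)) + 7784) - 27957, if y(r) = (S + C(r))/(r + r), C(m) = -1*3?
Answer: -20173 - 3*√6/4 ≈ -20175.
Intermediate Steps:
C(m) = -3
y(r) = -18/r (y(r) = (-33 - 3)/(r + r) = -36*1/(2*r) = -18/r)
(y(√(92 + 4)) + 7784) - 27957 = (-18/√(92 + 4) + 7784) - 27957 = (-18*√6/24 + 7784) - 27957 = (-3*√6/4 + 7784) - 27957 = (7784 - 3*√6/4) - 27957 = -20173 - 3*√6/4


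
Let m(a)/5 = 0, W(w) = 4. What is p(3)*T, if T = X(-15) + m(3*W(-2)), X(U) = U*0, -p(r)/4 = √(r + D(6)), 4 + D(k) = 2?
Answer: 0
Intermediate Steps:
D(k) = -2 (D(k) = -4 + 2 = -2)
m(a) = 0 (m(a) = 5*0 = 0)
p(r) = -4*√(-2 + r) (p(r) = -4*√(r - 2) = -4*√(-2 + r))
X(U) = 0
T = 0 (T = 0 + 0 = 0)
p(3)*T = -4*√(-2 + 3)*0 = -4*√1*0 = -4*1*0 = -4*0 = 0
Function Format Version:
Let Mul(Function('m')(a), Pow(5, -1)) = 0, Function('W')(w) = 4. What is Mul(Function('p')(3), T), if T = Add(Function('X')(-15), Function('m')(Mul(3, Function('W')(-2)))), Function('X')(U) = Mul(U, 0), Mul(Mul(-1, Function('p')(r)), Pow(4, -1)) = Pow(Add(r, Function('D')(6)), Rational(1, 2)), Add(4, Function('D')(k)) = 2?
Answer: 0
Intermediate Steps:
Function('D')(k) = -2 (Function('D')(k) = Add(-4, 2) = -2)
Function('m')(a) = 0 (Function('m')(a) = Mul(5, 0) = 0)
Function('p')(r) = Mul(-4, Pow(Add(-2, r), Rational(1, 2))) (Function('p')(r) = Mul(-4, Pow(Add(r, -2), Rational(1, 2))) = Mul(-4, Pow(Add(-2, r), Rational(1, 2))))
Function('X')(U) = 0
T = 0 (T = Add(0, 0) = 0)
Mul(Function('p')(3), T) = Mul(Mul(-4, Pow(Add(-2, 3), Rational(1, 2))), 0) = Mul(Mul(-4, Pow(1, Rational(1, 2))), 0) = Mul(Mul(-4, 1), 0) = Mul(-4, 0) = 0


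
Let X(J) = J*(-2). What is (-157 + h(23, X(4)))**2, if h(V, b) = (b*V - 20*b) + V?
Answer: 24964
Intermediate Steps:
X(J) = -2*J
h(V, b) = V - 20*b + V*b (h(V, b) = (V*b - 20*b) + V = (-20*b + V*b) + V = V - 20*b + V*b)
(-157 + h(23, X(4)))**2 = (-157 + (23 - (-40)*4 + 23*(-2*4)))**2 = (-157 + (23 - 20*(-8) + 23*(-8)))**2 = (-157 + (23 + 160 - 184))**2 = (-157 - 1)**2 = (-158)**2 = 24964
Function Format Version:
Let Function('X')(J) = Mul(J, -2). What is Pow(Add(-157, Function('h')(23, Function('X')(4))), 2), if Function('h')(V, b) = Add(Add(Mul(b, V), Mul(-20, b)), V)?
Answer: 24964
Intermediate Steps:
Function('X')(J) = Mul(-2, J)
Function('h')(V, b) = Add(V, Mul(-20, b), Mul(V, b)) (Function('h')(V, b) = Add(Add(Mul(V, b), Mul(-20, b)), V) = Add(Add(Mul(-20, b), Mul(V, b)), V) = Add(V, Mul(-20, b), Mul(V, b)))
Pow(Add(-157, Function('h')(23, Function('X')(4))), 2) = Pow(Add(-157, Add(23, Mul(-20, Mul(-2, 4)), Mul(23, Mul(-2, 4)))), 2) = Pow(Add(-157, Add(23, Mul(-20, -8), Mul(23, -8))), 2) = Pow(Add(-157, Add(23, 160, -184)), 2) = Pow(Add(-157, -1), 2) = Pow(-158, 2) = 24964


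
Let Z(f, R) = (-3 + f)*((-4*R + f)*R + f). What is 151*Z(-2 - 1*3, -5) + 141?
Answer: 96781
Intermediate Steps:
Z(f, R) = (-3 + f)*(f + R*(f - 4*R)) (Z(f, R) = (-3 + f)*((f - 4*R)*R + f) = (-3 + f)*(R*(f - 4*R) + f) = (-3 + f)*(f + R*(f - 4*R)))
151*Z(-2 - 1*3, -5) + 141 = 151*((-2 - 1*3)² - 3*(-2 - 1*3) + 12*(-5)² - 5*(-2 - 1*3)² - 4*(-2 - 1*3)*(-5)² - 3*(-5)*(-2 - 1*3)) + 141 = 151*((-2 - 3)² - 3*(-2 - 3) + 12*25 - 5*(-2 - 3)² - 4*(-2 - 3)*25 - 3*(-5)*(-2 - 3)) + 141 = 151*((-5)² - 3*(-5) + 300 - 5*(-5)² - 4*(-5)*25 - 3*(-5)*(-5)) + 141 = 151*(25 + 15 + 300 - 5*25 + 500 - 75) + 141 = 151*(25 + 15 + 300 - 125 + 500 - 75) + 141 = 151*640 + 141 = 96640 + 141 = 96781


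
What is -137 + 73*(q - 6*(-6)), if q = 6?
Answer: 2929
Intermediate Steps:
-137 + 73*(q - 6*(-6)) = -137 + 73*(6 - 6*(-6)) = -137 + 73*(6 + 36) = -137 + 73*42 = -137 + 3066 = 2929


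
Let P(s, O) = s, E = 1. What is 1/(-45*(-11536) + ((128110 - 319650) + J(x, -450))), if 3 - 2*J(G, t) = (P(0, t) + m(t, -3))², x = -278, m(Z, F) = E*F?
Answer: 1/327577 ≈ 3.0527e-6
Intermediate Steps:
m(Z, F) = F (m(Z, F) = 1*F = F)
J(G, t) = -3 (J(G, t) = 3/2 - (0 - 3)²/2 = 3/2 - ½*(-3)² = 3/2 - ½*9 = 3/2 - 9/2 = -3)
1/(-45*(-11536) + ((128110 - 319650) + J(x, -450))) = 1/(-45*(-11536) + ((128110 - 319650) - 3)) = 1/(519120 + (-191540 - 3)) = 1/(519120 - 191543) = 1/327577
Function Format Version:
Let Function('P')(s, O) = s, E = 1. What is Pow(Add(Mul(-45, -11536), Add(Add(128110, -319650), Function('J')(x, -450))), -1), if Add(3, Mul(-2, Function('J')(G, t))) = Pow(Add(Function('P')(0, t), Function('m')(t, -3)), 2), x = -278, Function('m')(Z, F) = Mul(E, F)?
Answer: Rational(1, 327577) ≈ 3.0527e-6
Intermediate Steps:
Function('m')(Z, F) = F (Function('m')(Z, F) = Mul(1, F) = F)
Function('J')(G, t) = -3 (Function('J')(G, t) = Add(Rational(3, 2), Mul(Rational(-1, 2), Pow(Add(0, -3), 2))) = Add(Rational(3, 2), Mul(Rational(-1, 2), Pow(-3, 2))) = Add(Rational(3, 2), Mul(Rational(-1, 2), 9)) = Add(Rational(3, 2), Rational(-9, 2)) = -3)
Pow(Add(Mul(-45, -11536), Add(Add(128110, -319650), Function('J')(x, -450))), -1) = Pow(Add(Mul(-45, -11536), Add(Add(128110, -319650), -3)), -1) = Pow(Add(519120, Add(-191540, -3)), -1) = Pow(Add(519120, -191543), -1) = Pow(327577, -1) = Rational(1, 327577)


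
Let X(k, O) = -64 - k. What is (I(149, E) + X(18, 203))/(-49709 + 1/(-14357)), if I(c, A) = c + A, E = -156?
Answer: 1277773/713672114 ≈ 0.0017904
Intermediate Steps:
I(c, A) = A + c
(I(149, E) + X(18, 203))/(-49709 + 1/(-14357)) = ((-156 + 149) + (-64 - 1*18))/(-49709 + 1/(-14357)) = (-7 + (-64 - 18))/(-49709 - 1/14357) = (-7 - 82)/(-713672114/14357) = -89*(-14357/713672114) = 1277773/713672114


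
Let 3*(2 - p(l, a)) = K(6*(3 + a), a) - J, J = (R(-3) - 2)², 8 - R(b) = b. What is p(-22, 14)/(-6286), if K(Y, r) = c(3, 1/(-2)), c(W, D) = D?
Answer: -25/5388 ≈ -0.0046399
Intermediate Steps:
R(b) = 8 - b
K(Y, r) = -½ (K(Y, r) = 1/(-2) = -½)
J = 81 (J = ((8 - 1*(-3)) - 2)² = ((8 + 3) - 2)² = (11 - 2)² = 9² = 81)
p(l, a) = 175/6 (p(l, a) = 2 - (-½ - 1*81)/3 = 2 - (-½ - 81)/3 = 2 - ⅓*(-163/2) = 2 + 163/6 = 175/6)
p(-22, 14)/(-6286) = (175/6)/(-6286) = (175/6)*(-1/6286) = -25/5388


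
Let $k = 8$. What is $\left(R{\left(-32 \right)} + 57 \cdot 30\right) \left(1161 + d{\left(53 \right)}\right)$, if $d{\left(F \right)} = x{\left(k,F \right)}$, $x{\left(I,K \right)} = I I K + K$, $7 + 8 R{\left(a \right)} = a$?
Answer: $\frac{31415223}{4} \approx 7.8538 \cdot 10^{6}$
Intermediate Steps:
$R{\left(a \right)} = - \frac{7}{8} + \frac{a}{8}$
$x{\left(I,K \right)} = K + K I^{2}$ ($x{\left(I,K \right)} = I^{2} K + K = K I^{2} + K = K + K I^{2}$)
$d{\left(F \right)} = 65 F$ ($d{\left(F \right)} = F \left(1 + 8^{2}\right) = F \left(1 + 64\right) = F 65 = 65 F$)
$\left(R{\left(-32 \right)} + 57 \cdot 30\right) \left(1161 + d{\left(53 \right)}\right) = \left(\left(- \frac{7}{8} + \frac{1}{8} \left(-32\right)\right) + 57 \cdot 30\right) \left(1161 + 65 \cdot 53\right) = \left(\left(- \frac{7}{8} - 4\right) + 1710\right) \left(1161 + 3445\right) = \left(- \frac{39}{8} + 1710\right) 4606 = \frac{13641}{8} \cdot 4606 = \frac{31415223}{4}$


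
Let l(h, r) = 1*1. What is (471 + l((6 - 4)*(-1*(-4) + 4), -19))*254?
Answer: 119888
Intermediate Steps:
l(h, r) = 1
(471 + l((6 - 4)*(-1*(-4) + 4), -19))*254 = (471 + 1)*254 = 472*254 = 119888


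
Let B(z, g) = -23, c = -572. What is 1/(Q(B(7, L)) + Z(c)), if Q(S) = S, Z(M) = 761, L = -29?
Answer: 1/738 ≈ 0.0013550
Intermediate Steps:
1/(Q(B(7, L)) + Z(c)) = 1/(-23 + 761) = 1/738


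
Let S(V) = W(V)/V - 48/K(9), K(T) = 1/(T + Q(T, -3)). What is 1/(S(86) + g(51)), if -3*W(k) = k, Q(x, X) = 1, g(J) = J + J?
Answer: -3/1135 ≈ -0.0026432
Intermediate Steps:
g(J) = 2*J
K(T) = 1/(1 + T) (K(T) = 1/(T + 1) = 1/(1 + T))
W(k) = -k/3
S(V) = -1441/3 (S(V) = (-V/3)/V - 48/(1/(1 + 9)) = -⅓ - 48/(1/10) = -⅓ - 48/⅒ = -⅓ - 48*10 = -⅓ - 480 = -1441/3)
1/(S(86) + g(51)) = 1/(-1441/3 + 2*51) = 1/(-1441/3 + 102) = 1/(-1135/3) = -3/1135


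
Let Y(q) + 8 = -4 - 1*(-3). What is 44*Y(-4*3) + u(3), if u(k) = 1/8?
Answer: -3167/8 ≈ -395.88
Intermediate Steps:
u(k) = ⅛
Y(q) = -9 (Y(q) = -8 + (-4 - 1*(-3)) = -8 + (-4 + 3) = -8 - 1 = -9)
44*Y(-4*3) + u(3) = 44*(-9) + ⅛ = -396 + ⅛ = -3167/8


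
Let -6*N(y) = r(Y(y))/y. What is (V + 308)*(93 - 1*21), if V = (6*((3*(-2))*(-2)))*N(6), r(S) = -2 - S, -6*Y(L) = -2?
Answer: 22512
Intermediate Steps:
Y(L) = ⅓ (Y(L) = -⅙*(-2) = ⅓)
N(y) = 7/(18*y) (N(y) = -(-2 - 1*⅓)/(6*y) = -(-2 - ⅓)/(6*y) = -(-7)/(18*y) = 7/(18*y))
V = 14/3 (V = (6*((3*(-2))*(-2)))*((7/18)/6) = (6*(-6*(-2)))*((7/18)*(⅙)) = (6*12)*(7/108) = 72*(7/108) = 14/3 ≈ 4.6667)
(V + 308)*(93 - 1*21) = (14/3 + 308)*(93 - 1*21) = 938*(93 - 21)/3 = (938/3)*72 = 22512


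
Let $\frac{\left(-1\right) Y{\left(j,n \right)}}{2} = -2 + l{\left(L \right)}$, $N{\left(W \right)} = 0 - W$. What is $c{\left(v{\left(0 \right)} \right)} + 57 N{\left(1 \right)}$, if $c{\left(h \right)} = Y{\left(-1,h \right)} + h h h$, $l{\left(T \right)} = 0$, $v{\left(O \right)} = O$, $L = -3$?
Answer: $-53$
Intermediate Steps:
$N{\left(W \right)} = - W$
$Y{\left(j,n \right)} = 4$ ($Y{\left(j,n \right)} = - 2 \left(-2 + 0\right) = \left(-2\right) \left(-2\right) = 4$)
$c{\left(h \right)} = 4 + h^{3}$ ($c{\left(h \right)} = 4 + h h h = 4 + h^{2} h = 4 + h^{3}$)
$c{\left(v{\left(0 \right)} \right)} + 57 N{\left(1 \right)} = \left(4 + 0^{3}\right) + 57 \left(\left(-1\right) 1\right) = \left(4 + 0\right) + 57 \left(-1\right) = 4 - 57 = -53$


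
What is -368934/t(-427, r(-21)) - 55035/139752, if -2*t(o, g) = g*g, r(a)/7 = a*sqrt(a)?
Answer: -1581392671/782937288 ≈ -2.0198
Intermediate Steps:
r(a) = 7*a**(3/2) (r(a) = 7*(a*sqrt(a)) = 7*a**(3/2))
t(o, g) = -g**2/2 (t(o, g) = -g*g/2 = -g**2/2)
-368934/t(-427, r(-21)) - 55035/139752 = -368934/((-(7*(-21)**(3/2))**2/2)) - 55035/139752 = -368934/((-(7*(-21*I*sqrt(21)))**2/2)) - 55035*1/139752 = -368934/((-(-147*I*sqrt(21))**2/2)) - 6115/15528 = -368934/((-1/2*(-453789))) - 6115/15528 = -368934/453789/2 - 6115/15528 = -368934*2/453789 - 6115/15528 = -245956/151263 - 6115/15528 = -1581392671/782937288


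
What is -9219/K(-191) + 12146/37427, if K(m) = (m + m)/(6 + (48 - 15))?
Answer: 13461180779/14297114 ≈ 941.53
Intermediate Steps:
K(m) = 2*m/39 (K(m) = (2*m)/(6 + 33) = (2*m)/39 = (2*m)*(1/39) = 2*m/39)
-9219/K(-191) + 12146/37427 = -9219/((2/39)*(-191)) + 12146/37427 = -9219/(-382/39) + 12146*(1/37427) = -9219*(-39/382) + 12146/37427 = 359541/382 + 12146/37427 = 13461180779/14297114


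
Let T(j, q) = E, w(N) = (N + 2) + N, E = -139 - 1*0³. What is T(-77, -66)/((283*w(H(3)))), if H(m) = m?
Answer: -139/2264 ≈ -0.061396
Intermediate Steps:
E = -139 (E = -139 - 1*0 = -139 + 0 = -139)
w(N) = 2 + 2*N (w(N) = (2 + N) + N = 2 + 2*N)
T(j, q) = -139
T(-77, -66)/((283*w(H(3)))) = -139*1/(283*(2 + 2*3)) = -139*1/(283*(2 + 6)) = -139/(283*8) = -139/2264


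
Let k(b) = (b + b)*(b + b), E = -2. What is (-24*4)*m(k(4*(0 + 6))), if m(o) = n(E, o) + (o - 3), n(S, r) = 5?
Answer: -221376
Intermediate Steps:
k(b) = 4*b² (k(b) = (2*b)*(2*b) = 4*b²)
m(o) = 2 + o (m(o) = 5 + (o - 3) = 5 + (-3 + o) = 2 + o)
(-24*4)*m(k(4*(0 + 6))) = (-24*4)*(2 + 4*(4*(0 + 6))²) = -96*(2 + 4*(4*6)²) = -96*(2 + 4*24²) = -96*(2 + 4*576) = -96*(2 + 2304) = -96*2306 = -221376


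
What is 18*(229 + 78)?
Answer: 5526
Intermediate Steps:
18*(229 + 78) = 18*307 = 5526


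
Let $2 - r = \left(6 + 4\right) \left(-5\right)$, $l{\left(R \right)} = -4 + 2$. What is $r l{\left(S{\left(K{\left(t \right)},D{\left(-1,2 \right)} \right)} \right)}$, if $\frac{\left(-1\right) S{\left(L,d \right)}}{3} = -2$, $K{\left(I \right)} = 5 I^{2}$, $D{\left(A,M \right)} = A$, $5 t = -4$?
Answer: $-104$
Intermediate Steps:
$t = - \frac{4}{5}$ ($t = \frac{1}{5} \left(-4\right) = - \frac{4}{5} \approx -0.8$)
$S{\left(L,d \right)} = 6$ ($S{\left(L,d \right)} = \left(-3\right) \left(-2\right) = 6$)
$l{\left(R \right)} = -2$
$r = 52$ ($r = 2 - \left(6 + 4\right) \left(-5\right) = 2 - 10 \left(-5\right) = 2 - -50 = 2 + 50 = 52$)
$r l{\left(S{\left(K{\left(t \right)},D{\left(-1,2 \right)} \right)} \right)} = 52 \left(-2\right) = -104$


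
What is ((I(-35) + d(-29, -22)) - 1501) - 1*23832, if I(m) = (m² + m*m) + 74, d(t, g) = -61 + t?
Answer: -22899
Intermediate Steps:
I(m) = 74 + 2*m² (I(m) = (m² + m²) + 74 = 2*m² + 74 = 74 + 2*m²)
((I(-35) + d(-29, -22)) - 1501) - 1*23832 = (((74 + 2*(-35)²) + (-61 - 29)) - 1501) - 1*23832 = (((74 + 2*1225) - 90) - 1501) - 23832 = (((74 + 2450) - 90) - 1501) - 23832 = ((2524 - 90) - 1501) - 23832 = (2434 - 1501) - 23832 = 933 - 23832 = -22899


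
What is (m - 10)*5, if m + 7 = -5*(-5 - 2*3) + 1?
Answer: 195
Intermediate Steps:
m = 49 (m = -7 + (-5*(-5 - 2*3) + 1) = -7 + (-5*(-5 - 6) + 1) = -7 + (-5*(-11) + 1) = -7 + (55 + 1) = -7 + 56 = 49)
(m - 10)*5 = (49 - 10)*5 = 39*5 = 195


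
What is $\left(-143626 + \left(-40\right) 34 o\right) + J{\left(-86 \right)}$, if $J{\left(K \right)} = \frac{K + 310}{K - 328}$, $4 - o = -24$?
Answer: $- \frac{37613254}{207} \approx -1.8171 \cdot 10^{5}$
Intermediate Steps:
$o = 28$ ($o = 4 - -24 = 4 + 24 = 28$)
$J{\left(K \right)} = \frac{310 + K}{-328 + K}$
$\left(-143626 + \left(-40\right) 34 o\right) + J{\left(-86 \right)} = \left(-143626 + \left(-40\right) 34 \cdot 28\right) + \frac{310 - 86}{-328 - 86} = \left(-143626 - 38080\right) + \frac{1}{-414} \cdot 224 = \left(-143626 - 38080\right) - \frac{112}{207} = -181706 - \frac{112}{207} = - \frac{37613254}{207}$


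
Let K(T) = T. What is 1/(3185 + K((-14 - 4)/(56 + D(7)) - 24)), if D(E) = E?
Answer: 7/22125 ≈ 0.00031638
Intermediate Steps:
1/(3185 + K((-14 - 4)/(56 + D(7)) - 24)) = 1/(3185 + ((-14 - 4)/(56 + 7) - 24)) = 1/(3185 + (-18/63 - 24)) = 1/(3185 + (-18*1/63 - 24)) = 1/(3185 + (-2/7 - 24)) = 1/(3185 - 170/7) = 1/(22125/7) = 7/22125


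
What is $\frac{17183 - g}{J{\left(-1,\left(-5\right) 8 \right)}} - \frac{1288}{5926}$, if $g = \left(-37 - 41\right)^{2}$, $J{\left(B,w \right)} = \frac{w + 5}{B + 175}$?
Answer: $- \frac{5722245178}{103705} \approx -55178.0$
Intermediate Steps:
$J{\left(B,w \right)} = \frac{5 + w}{175 + B}$
$g = 6084$ ($g = \left(-78\right)^{2} = 6084$)
$\frac{17183 - g}{J{\left(-1,\left(-5\right) 8 \right)}} - \frac{1288}{5926} = \frac{17183 - 6084}{\frac{1}{175 - 1} \left(5 - 40\right)} - \frac{1288}{5926} = \frac{17183 - 6084}{\frac{1}{174} \left(5 - 40\right)} - \frac{644}{2963} = \frac{11099}{\frac{1}{174} \left(-35\right)} - \frac{644}{2963} = \frac{11099}{- \frac{35}{174}} - \frac{644}{2963} = 11099 \left(- \frac{174}{35}\right) - \frac{644}{2963} = - \frac{1931226}{35} - \frac{644}{2963} = - \frac{5722245178}{103705}$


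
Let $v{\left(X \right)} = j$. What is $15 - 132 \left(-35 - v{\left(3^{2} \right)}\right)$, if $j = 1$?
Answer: $4767$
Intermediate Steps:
$v{\left(X \right)} = 1$
$15 - 132 \left(-35 - v{\left(3^{2} \right)}\right) = 15 - 132 \left(-35 - 1\right) = 15 - -4752 = 15 + 4752 = 4767$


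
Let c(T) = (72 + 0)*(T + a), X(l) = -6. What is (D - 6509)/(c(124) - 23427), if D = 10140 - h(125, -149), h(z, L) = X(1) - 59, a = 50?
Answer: -176/519 ≈ -0.33911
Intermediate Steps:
h(z, L) = -65 (h(z, L) = -6 - 59 = -65)
c(T) = 3600 + 72*T (c(T) = (72 + 0)*(T + 50) = 72*(50 + T) = 3600 + 72*T)
D = 10205 (D = 10140 - 1*(-65) = 10140 + 65 = 10205)
(D - 6509)/(c(124) - 23427) = (10205 - 6509)/((3600 + 72*124) - 23427) = 3696/((3600 + 8928) - 23427) = 3696/(12528 - 23427) = 3696/(-10899) = 3696*(-1/10899) = -176/519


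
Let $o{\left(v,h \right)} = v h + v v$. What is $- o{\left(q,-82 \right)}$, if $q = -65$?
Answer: $-9555$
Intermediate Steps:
$o{\left(v,h \right)} = v^{2} + h v$ ($o{\left(v,h \right)} = h v + v^{2} = v^{2} + h v$)
$- o{\left(q,-82 \right)} = - \left(-65\right) \left(-82 - 65\right) = - \left(-65\right) \left(-147\right) = \left(-1\right) 9555 = -9555$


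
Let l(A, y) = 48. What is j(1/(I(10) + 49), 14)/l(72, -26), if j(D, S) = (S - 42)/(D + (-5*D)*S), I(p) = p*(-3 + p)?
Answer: 833/828 ≈ 1.0060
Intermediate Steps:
j(D, S) = (-42 + S)/(D - 5*D*S)
j(1/(I(10) + 49), 14)/l(72, -26) = ((42 - 1*14)/((1/(10*(-3 + 10) + 49))*(-1 + 5*14)))/48 = ((42 - 14)/((1/(10*7 + 49))*(-1 + 70)))*(1/48) = (28/(1/(70 + 49)*69))*(1/48) = ((1/69)*28/1/119)*(1/48) = ((1/69)*28/(1/119))*(1/48) = (119*(1/69)*28)*(1/48) = (3332/69)*(1/48) = 833/828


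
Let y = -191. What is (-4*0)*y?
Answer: 0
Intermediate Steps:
(-4*0)*y = -4*0*(-191) = 0*(-191) = 0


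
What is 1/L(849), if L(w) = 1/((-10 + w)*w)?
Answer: 712311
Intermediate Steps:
L(w) = 1/(w*(-10 + w))
1/L(849) = 1/(1/(849*(-10 + 849))) = 1/((1/849)/839) = 1/((1/849)*(1/839)) = 1/(1/712311) = 712311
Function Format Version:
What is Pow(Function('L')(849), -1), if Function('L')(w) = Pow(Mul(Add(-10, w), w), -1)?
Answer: 712311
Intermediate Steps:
Function('L')(w) = Mul(Pow(w, -1), Pow(Add(-10, w), -1)) (Function('L')(w) = Pow(Mul(w, Add(-10, w)), -1) = Mul(Pow(w, -1), Pow(Add(-10, w), -1)))
Pow(Function('L')(849), -1) = Pow(Mul(Pow(849, -1), Pow(Add(-10, 849), -1)), -1) = Pow(Mul(Rational(1, 849), Pow(839, -1)), -1) = Pow(Mul(Rational(1, 849), Rational(1, 839)), -1) = Pow(Rational(1, 712311), -1) = 712311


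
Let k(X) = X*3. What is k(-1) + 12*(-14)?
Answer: -171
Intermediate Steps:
k(X) = 3*X
k(-1) + 12*(-14) = 3*(-1) + 12*(-14) = -3 - 168 = -171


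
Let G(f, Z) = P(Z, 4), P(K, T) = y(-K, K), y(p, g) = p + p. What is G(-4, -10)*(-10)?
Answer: -200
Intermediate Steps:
y(p, g) = 2*p
P(K, T) = -2*K (P(K, T) = 2*(-K) = -2*K)
G(f, Z) = -2*Z
G(-4, -10)*(-10) = -2*(-10)*(-10) = 20*(-10) = -200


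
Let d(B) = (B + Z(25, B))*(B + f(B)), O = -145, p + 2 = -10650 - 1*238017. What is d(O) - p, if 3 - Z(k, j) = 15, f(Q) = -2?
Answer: 271748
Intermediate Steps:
p = -248669 (p = -2 + (-10650 - 1*238017) = -2 + (-10650 - 238017) = -2 - 248667 = -248669)
Z(k, j) = -12 (Z(k, j) = 3 - 1*15 = 3 - 15 = -12)
d(B) = (-12 + B)*(-2 + B) (d(B) = (B - 12)*(B - 2) = (-12 + B)*(-2 + B))
d(O) - p = (24 + (-145)² - 14*(-145)) - 1*(-248669) = (24 + 21025 + 2030) + 248669 = 23079 + 248669 = 271748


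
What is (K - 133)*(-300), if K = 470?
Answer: -101100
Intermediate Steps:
(K - 133)*(-300) = (470 - 133)*(-300) = 337*(-300) = -101100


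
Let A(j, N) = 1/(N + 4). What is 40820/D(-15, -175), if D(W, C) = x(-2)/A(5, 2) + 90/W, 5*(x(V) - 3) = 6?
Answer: 51025/24 ≈ 2126.0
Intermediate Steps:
x(V) = 21/5 (x(V) = 3 + (⅕)*6 = 3 + 6/5 = 21/5)
A(j, N) = 1/(4 + N)
D(W, C) = 126/5 + 90/W (D(W, C) = 21/(5*(1/(4 + 2))) + 90/W = 21/(5*(1/6)) + 90/W = 21/(5*(⅙)) + 90/W = (21/5)*6 + 90/W = 126/5 + 90/W)
40820/D(-15, -175) = 40820/(126/5 + 90/(-15)) = 40820/(126/5 + 90*(-1/15)) = 40820/(126/5 - 6) = 40820/(96/5) = 40820*(5/96) = 51025/24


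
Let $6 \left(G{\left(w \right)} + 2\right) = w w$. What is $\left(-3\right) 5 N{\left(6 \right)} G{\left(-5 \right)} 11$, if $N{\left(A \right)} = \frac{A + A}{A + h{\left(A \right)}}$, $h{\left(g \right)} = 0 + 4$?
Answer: $-429$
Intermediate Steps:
$h{\left(g \right)} = 4$
$G{\left(w \right)} = -2 + \frac{w^{2}}{6}$ ($G{\left(w \right)} = -2 + \frac{w w}{6} = -2 + \frac{w^{2}}{6}$)
$N{\left(A \right)} = \frac{2 A}{4 + A}$ ($N{\left(A \right)} = \frac{A + A}{A + 4} = \frac{2 A}{4 + A}$)
$\left(-3\right) 5 N{\left(6 \right)} G{\left(-5 \right)} 11 = \left(-3\right) 5 \cdot 2 \cdot 6 \frac{1}{4 + 6} \left(-2 + \frac{\left(-5\right)^{2}}{6}\right) 11 = - 15 \cdot 2 \cdot 6 \cdot \frac{1}{10} \left(-2 + \frac{1}{6} \cdot 25\right) 11 = - 15 \cdot 2 \cdot 6 \cdot \frac{1}{10} \left(-2 + \frac{25}{6}\right) 11 = \left(-15\right) \frac{6}{5} \cdot \frac{13}{6} \cdot 11 = \left(-18\right) \frac{13}{6} \cdot 11 = \left(-39\right) 11 = -429$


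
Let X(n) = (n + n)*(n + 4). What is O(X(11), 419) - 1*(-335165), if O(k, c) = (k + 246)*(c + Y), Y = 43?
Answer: 601277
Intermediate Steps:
X(n) = 2*n*(4 + n) (X(n) = (2*n)*(4 + n) = 2*n*(4 + n))
O(k, c) = (43 + c)*(246 + k) (O(k, c) = (k + 246)*(c + 43) = (246 + k)*(43 + c) = (43 + c)*(246 + k))
O(X(11), 419) - 1*(-335165) = (10578 + 43*(2*11*(4 + 11)) + 246*419 + 419*(2*11*(4 + 11))) - 1*(-335165) = (10578 + 43*(2*11*15) + 103074 + 419*(2*11*15)) + 335165 = (10578 + 43*330 + 103074 + 419*330) + 335165 = (10578 + 14190 + 103074 + 138270) + 335165 = 266112 + 335165 = 601277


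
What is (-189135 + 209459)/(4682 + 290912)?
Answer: 10162/147797 ≈ 0.068756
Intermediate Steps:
(-189135 + 209459)/(4682 + 290912) = 20324/295594 = 20324*(1/295594) = 10162/147797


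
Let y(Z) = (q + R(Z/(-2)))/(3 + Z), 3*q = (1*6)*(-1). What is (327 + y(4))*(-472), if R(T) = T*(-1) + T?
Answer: -1079464/7 ≈ -1.5421e+5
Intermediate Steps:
q = -2 (q = ((1*6)*(-1))/3 = (6*(-1))/3 = (1/3)*(-6) = -2)
R(T) = 0 (R(T) = -T + T = 0)
y(Z) = -2/(3 + Z) (y(Z) = (-2 + 0)/(3 + Z) = -2/(3 + Z))
(327 + y(4))*(-472) = (327 - 2/(3 + 4))*(-472) = (327 - 2/7)*(-472) = (2287/7)*(-472) = -1079464/7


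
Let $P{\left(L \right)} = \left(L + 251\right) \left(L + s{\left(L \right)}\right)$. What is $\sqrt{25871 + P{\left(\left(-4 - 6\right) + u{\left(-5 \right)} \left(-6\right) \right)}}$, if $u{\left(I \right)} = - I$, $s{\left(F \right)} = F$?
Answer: $9 \sqrt{111} \approx 94.821$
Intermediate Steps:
$P{\left(L \right)} = 2 L \left(251 + L\right)$ ($P{\left(L \right)} = \left(L + 251\right) \left(L + L\right) = \left(251 + L\right) 2 L = 2 L \left(251 + L\right)$)
$\sqrt{25871 + P{\left(\left(-4 - 6\right) + u{\left(-5 \right)} \left(-6\right) \right)}} = \sqrt{25871 + 2 \left(\left(-4 - 6\right) + \left(-1\right) \left(-5\right) \left(-6\right)\right) \left(251 + \left(\left(-4 - 6\right) + \left(-1\right) \left(-5\right) \left(-6\right)\right)\right)} = \sqrt{25871 + 2 \left(-10 + 5 \left(-6\right)\right) \left(251 + \left(-10 + 5 \left(-6\right)\right)\right)} = \sqrt{25871 + 2 \left(-10 - 30\right) \left(251 - 40\right)} = \sqrt{25871 + 2 \left(-40\right) \left(251 - 40\right)} = \sqrt{25871 + 2 \left(-40\right) 211} = \sqrt{25871 - 16880} = \sqrt{8991} = 9 \sqrt{111}$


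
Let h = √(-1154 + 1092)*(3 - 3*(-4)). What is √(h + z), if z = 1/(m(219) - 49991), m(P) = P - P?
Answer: √(-49991 + 37486501215*I*√62)/49991 ≈ 7.6847 + 7.6847*I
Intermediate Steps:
m(P) = 0
z = -1/49991 (z = 1/(0 - 49991) = 1/(-49991) = -1/49991 ≈ -2.0004e-5)
h = 15*I*√62 (h = √(-62)*(3 + 12) = (I*√62)*15 = 15*I*√62 ≈ 118.11*I)
√(h + z) = √(15*I*√62 - 1/49991) = √(-1/49991 + 15*I*√62)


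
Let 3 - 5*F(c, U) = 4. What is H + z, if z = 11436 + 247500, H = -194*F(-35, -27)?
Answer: 1294874/5 ≈ 2.5897e+5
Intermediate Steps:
F(c, U) = -1/5 (F(c, U) = 3/5 - 1/5*4 = 3/5 - 4/5 = -1/5)
H = 194/5 (H = -194*(-1/5) = 194/5 ≈ 38.800)
z = 258936
H + z = 194/5 + 258936 = 1294874/5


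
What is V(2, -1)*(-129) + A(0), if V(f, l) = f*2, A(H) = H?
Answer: -516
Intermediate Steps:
V(f, l) = 2*f
V(2, -1)*(-129) + A(0) = (2*2)*(-129) + 0 = 4*(-129) + 0 = -516 + 0 = -516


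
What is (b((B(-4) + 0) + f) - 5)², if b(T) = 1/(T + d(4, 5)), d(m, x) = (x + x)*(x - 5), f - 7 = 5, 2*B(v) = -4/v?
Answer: 15129/625 ≈ 24.206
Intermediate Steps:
B(v) = -2/v (B(v) = (-4/v)/2 = -2/v)
f = 12 (f = 7 + 5 = 12)
d(m, x) = 2*x*(-5 + x) (d(m, x) = (2*x)*(-5 + x) = 2*x*(-5 + x))
b(T) = 1/T (b(T) = 1/(T + 2*5*(-5 + 5)) = 1/(T + 2*5*0) = 1/(T + 0) = 1/T)
(b((B(-4) + 0) + f) - 5)² = (1/((-2/(-4) + 0) + 12) - 5)² = (1/((-2*(-¼) + 0) + 12) - 5)² = (1/((½ + 0) + 12) - 5)² = (1/(½ + 12) - 5)² = (1/(25/2) - 5)² = (2/25 - 5)² = (-123/25)² = 15129/625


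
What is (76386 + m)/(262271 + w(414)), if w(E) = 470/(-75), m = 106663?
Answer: 2745735/3933971 ≈ 0.69796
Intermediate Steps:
w(E) = -94/15 (w(E) = 470*(-1/75) = -94/15)
(76386 + m)/(262271 + w(414)) = (76386 + 106663)/(262271 - 94/15) = 183049/(3933971/15) = 183049*(15/3933971) = 2745735/3933971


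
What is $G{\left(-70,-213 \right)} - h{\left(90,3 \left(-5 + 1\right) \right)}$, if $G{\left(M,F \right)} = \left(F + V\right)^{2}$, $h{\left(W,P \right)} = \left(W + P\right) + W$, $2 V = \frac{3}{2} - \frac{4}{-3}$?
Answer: $\frac{6422329}{144} \approx 44600.0$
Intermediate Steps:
$V = \frac{17}{12}$ ($V = \frac{\frac{3}{2} - \frac{4}{-3}}{2} = \frac{3 \cdot \frac{1}{2} - - \frac{4}{3}}{2} = \frac{\frac{3}{2} + \frac{4}{3}}{2} = \frac{1}{2} \cdot \frac{17}{6} = \frac{17}{12} \approx 1.4167$)
$h{\left(W,P \right)} = P + 2 W$ ($h{\left(W,P \right)} = \left(P + W\right) + W = P + 2 W$)
$G{\left(M,F \right)} = \left(\frac{17}{12} + F\right)^{2}$ ($G{\left(M,F \right)} = \left(F + \frac{17}{12}\right)^{2} = \left(\frac{17}{12} + F\right)^{2}$)
$G{\left(-70,-213 \right)} - h{\left(90,3 \left(-5 + 1\right) \right)} = \frac{\left(17 + 12 \left(-213\right)\right)^{2}}{144} - \left(3 \left(-5 + 1\right) + 2 \cdot 90\right) = \frac{\left(17 - 2556\right)^{2}}{144} - \left(3 \left(-4\right) + 180\right) = \frac{\left(-2539\right)^{2}}{144} - \left(-12 + 180\right) = \frac{1}{144} \cdot 6446521 - 168 = \frac{6446521}{144} - 168 = \frac{6422329}{144}$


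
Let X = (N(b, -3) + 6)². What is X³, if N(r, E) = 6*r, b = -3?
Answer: 2985984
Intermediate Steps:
X = 144 (X = (6*(-3) + 6)² = (-18 + 6)² = (-12)² = 144)
X³ = 144³ = 2985984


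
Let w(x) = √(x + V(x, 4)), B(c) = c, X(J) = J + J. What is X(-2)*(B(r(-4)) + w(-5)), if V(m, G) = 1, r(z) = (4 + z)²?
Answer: -8*I ≈ -8.0*I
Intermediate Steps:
X(J) = 2*J
w(x) = √(1 + x) (w(x) = √(x + 1) = √(1 + x))
X(-2)*(B(r(-4)) + w(-5)) = (2*(-2))*((4 - 4)² + √(1 - 5)) = -4*(0² + √(-4)) = -4*(0 + 2*I) = -8*I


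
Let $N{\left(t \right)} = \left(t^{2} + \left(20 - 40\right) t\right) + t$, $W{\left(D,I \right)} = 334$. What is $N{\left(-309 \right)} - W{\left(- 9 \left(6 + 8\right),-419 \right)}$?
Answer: $101018$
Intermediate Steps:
$N{\left(t \right)} = t^{2} - 19 t$ ($N{\left(t \right)} = \left(t^{2} + \left(20 - 40\right) t\right) + t = \left(t^{2} - 20 t\right) + t = t^{2} - 19 t$)
$N{\left(-309 \right)} - W{\left(- 9 \left(6 + 8\right),-419 \right)} = - 309 \left(-19 - 309\right) - 334 = \left(-309\right) \left(-328\right) - 334 = 101352 - 334 = 101018$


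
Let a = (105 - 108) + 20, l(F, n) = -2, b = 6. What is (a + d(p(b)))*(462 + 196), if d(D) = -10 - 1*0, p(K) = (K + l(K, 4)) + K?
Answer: 4606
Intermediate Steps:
p(K) = -2 + 2*K (p(K) = (K - 2) + K = (-2 + K) + K = -2 + 2*K)
a = 17 (a = -3 + 20 = 17)
d(D) = -10 (d(D) = -10 + 0 = -10)
(a + d(p(b)))*(462 + 196) = (17 - 10)*(462 + 196) = 7*658 = 4606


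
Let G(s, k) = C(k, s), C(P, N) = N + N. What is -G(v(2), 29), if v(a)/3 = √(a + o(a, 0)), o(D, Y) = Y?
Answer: -6*√2 ≈ -8.4853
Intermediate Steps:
C(P, N) = 2*N
v(a) = 3*√a (v(a) = 3*√(a + 0) = 3*√a)
G(s, k) = 2*s
-G(v(2), 29) = -2*3*√2 = -6*√2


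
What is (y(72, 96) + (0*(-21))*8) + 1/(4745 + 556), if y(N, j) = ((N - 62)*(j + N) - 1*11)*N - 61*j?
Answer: 605967913/5301 ≈ 1.1431e+5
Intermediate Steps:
y(N, j) = -61*j + N*(-11 + (-62 + N)*(N + j)) (y(N, j) = ((-62 + N)*(N + j) - 11)*N - 61*j = (-11 + (-62 + N)*(N + j))*N - 61*j = N*(-11 + (-62 + N)*(N + j)) - 61*j = -61*j + N*(-11 + (-62 + N)*(N + j)))
(y(72, 96) + (0*(-21))*8) + 1/(4745 + 556) = ((72³ - 62*72² - 61*96 - 11*72 + 96*72² - 62*72*96) + (0*(-21))*8) + 1/(4745 + 556) = ((373248 - 62*5184 - 5856 - 792 + 96*5184 - 428544) + 0*8) + 1/5301 = ((373248 - 321408 - 5856 - 792 + 497664 - 428544) + 0) + 1/5301 = (114312 + 0) + 1/5301 = 114312 + 1/5301 = 605967913/5301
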